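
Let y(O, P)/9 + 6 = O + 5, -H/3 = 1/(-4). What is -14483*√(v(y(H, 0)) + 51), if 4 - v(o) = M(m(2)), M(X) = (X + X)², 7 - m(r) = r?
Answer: -43449*I*√5 ≈ -97155.0*I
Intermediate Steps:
m(r) = 7 - r
H = ¾ (H = -3/(-4) = -3*(-¼) = ¾ ≈ 0.75000)
y(O, P) = -9 + 9*O (y(O, P) = -54 + 9*(O + 5) = -54 + 9*(5 + O) = -54 + (45 + 9*O) = -9 + 9*O)
M(X) = 4*X² (M(X) = (2*X)² = 4*X²)
v(o) = -96 (v(o) = 4 - 4*(7 - 1*2)² = 4 - 4*(7 - 2)² = 4 - 4*5² = 4 - 4*25 = 4 - 1*100 = 4 - 100 = -96)
-14483*√(v(y(H, 0)) + 51) = -14483*√(-96 + 51) = -43449*I*√5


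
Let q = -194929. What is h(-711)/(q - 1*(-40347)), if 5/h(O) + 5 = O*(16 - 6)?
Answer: 1/219970186 ≈ 4.5461e-9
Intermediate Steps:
h(O) = 5/(-5 + 10*O) (h(O) = 5/(-5 + O*(16 - 6)) = 5/(-5 + O*10) = 5/(-5 + 10*O))
h(-711)/(q - 1*(-40347)) = 1/((-1 + 2*(-711))*(-194929 - 1*(-40347))) = 1/((-1 - 1422)*(-194929 + 40347)) = 1/(-1423*(-154582)) = -1/1423*(-1/154582) = 1/219970186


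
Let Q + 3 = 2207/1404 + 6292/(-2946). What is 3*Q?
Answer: -2456783/229788 ≈ -10.692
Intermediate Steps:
Q = -2456783/689364 (Q = -3 + (2207/1404 + 6292/(-2946)) = -3 + (2207*(1/1404) + 6292*(-1/2946)) = -3 + (2207/1404 - 3146/1473) = -3 - 388691/689364 = -2456783/689364 ≈ -3.5638)
3*Q = 3*(-2456783/689364) = -2456783/229788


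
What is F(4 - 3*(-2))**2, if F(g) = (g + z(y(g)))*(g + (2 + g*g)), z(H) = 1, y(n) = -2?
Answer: 1517824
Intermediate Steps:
F(g) = (1 + g)*(2 + g + g**2) (F(g) = (g + 1)*(g + (2 + g*g)) = (1 + g)*(g + (2 + g**2)) = (1 + g)*(2 + g + g**2))
F(4 - 3*(-2))**2 = (2 + (4 - 3*(-2))**3 + 2*(4 - 3*(-2))**2 + 3*(4 - 3*(-2)))**2 = (2 + (4 + 6)**3 + 2*(4 + 6)**2 + 3*(4 + 6))**2 = (2 + 10**3 + 2*10**2 + 3*10)**2 = (2 + 1000 + 2*100 + 30)**2 = (2 + 1000 + 200 + 30)**2 = 1232**2 = 1517824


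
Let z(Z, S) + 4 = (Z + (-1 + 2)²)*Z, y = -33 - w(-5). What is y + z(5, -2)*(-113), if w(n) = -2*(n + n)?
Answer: -2991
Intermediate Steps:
w(n) = -4*n
y = -53 (y = -33 - (-4)*(-5) = -33 - 1*20 = -33 - 20 = -53)
z(Z, S) = -4 + Z*(1 + Z) (z(Z, S) = -4 + (Z + (-1 + 2)²)*Z = -4 + (Z + 1²)*Z = -4 + (Z + 1)*Z = -4 + (1 + Z)*Z = -4 + Z*(1 + Z))
y + z(5, -2)*(-113) = -53 + (-4 + 5 + 5²)*(-113) = -53 + (-4 + 5 + 25)*(-113) = -53 + 26*(-113) = -53 - 2938 = -2991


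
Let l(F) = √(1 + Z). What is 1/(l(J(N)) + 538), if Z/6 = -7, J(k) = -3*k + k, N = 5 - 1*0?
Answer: 538/289485 - I*√41/289485 ≈ 0.0018585 - 2.2119e-5*I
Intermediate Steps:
N = 5 (N = 5 + 0 = 5)
J(k) = -2*k
Z = -42 (Z = 6*(-7) = -42)
l(F) = I*√41 (l(F) = √(1 - 42) = √(-41) = I*√41)
1/(l(J(N)) + 538) = 1/(I*√41 + 538) = 1/(538 + I*√41)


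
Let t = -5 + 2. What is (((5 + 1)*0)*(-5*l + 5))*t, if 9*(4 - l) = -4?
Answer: 0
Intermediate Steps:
t = -3
l = 40/9 (l = 4 - ⅑*(-4) = 4 + 4/9 = 40/9 ≈ 4.4444)
(((5 + 1)*0)*(-5*l + 5))*t = (((5 + 1)*0)*(-5*40/9 + 5))*(-3) = ((6*0)*(-200/9 + 5))*(-3) = (0*(-155/9))*(-3) = 0*(-3) = 0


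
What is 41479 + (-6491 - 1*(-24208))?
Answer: 59196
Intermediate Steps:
41479 + (-6491 - 1*(-24208)) = 41479 + (-6491 + 24208) = 41479 + 17717 = 59196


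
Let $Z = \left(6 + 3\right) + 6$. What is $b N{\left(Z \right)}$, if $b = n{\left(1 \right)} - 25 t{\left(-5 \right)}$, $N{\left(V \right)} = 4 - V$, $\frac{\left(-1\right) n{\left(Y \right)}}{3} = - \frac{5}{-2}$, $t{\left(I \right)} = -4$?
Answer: $- \frac{2035}{2} \approx -1017.5$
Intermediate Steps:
$n{\left(Y \right)} = - \frac{15}{2}$ ($n{\left(Y \right)} = - 3 \left(- \frac{5}{-2}\right) = - 3 \left(\left(-5\right) \left(- \frac{1}{2}\right)\right) = \left(-3\right) \frac{5}{2} = - \frac{15}{2}$)
$Z = 15$ ($Z = 9 + 6 = 15$)
$b = \frac{185}{2}$ ($b = - \frac{15}{2} - -100 = - \frac{15}{2} + 100 = \frac{185}{2} \approx 92.5$)
$b N{\left(Z \right)} = \frac{185 \left(4 - 15\right)}{2} = \frac{185}{2} \left(-11\right) = - \frac{2035}{2}$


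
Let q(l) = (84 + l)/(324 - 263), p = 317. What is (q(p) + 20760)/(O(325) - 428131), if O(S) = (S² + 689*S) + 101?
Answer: -1266761/6007280 ≈ -0.21087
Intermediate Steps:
O(S) = 101 + S² + 689*S
q(l) = 84/61 + l/61 (q(l) = (84 + l)/61 = (84 + l)*(1/61) = 84/61 + l/61)
(q(p) + 20760)/(O(325) - 428131) = ((84/61 + (1/61)*317) + 20760)/((101 + 325² + 689*325) - 428131) = ((84/61 + 317/61) + 20760)/((101 + 105625 + 223925) - 428131) = (401/61 + 20760)/(329651 - 428131) = (1266761/61)/(-98480) = (1266761/61)*(-1/98480) = -1266761/6007280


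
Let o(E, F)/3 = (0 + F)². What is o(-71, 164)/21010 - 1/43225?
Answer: 348771779/90815725 ≈ 3.8404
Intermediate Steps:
o(E, F) = 3*F² (o(E, F) = 3*(0 + F)² = 3*F²)
o(-71, 164)/21010 - 1/43225 = (3*164²)/21010 - 1/43225 = (3*26896)*(1/21010) - 1*1/43225 = 80688*(1/21010) - 1/43225 = 40344/10505 - 1/43225 = 348771779/90815725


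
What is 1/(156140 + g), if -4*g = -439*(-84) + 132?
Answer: 1/146888 ≈ 6.8079e-6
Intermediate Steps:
g = -9252 (g = -(-439*(-84) + 132)/4 = -(36876 + 132)/4 = -¼*37008 = -9252)
1/(156140 + g) = 1/(156140 - 9252) = 1/146888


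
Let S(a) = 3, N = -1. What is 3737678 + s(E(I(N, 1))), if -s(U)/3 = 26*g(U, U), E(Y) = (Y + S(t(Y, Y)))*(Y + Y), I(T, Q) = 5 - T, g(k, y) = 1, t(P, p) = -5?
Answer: 3737600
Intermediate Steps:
E(Y) = 2*Y*(3 + Y) (E(Y) = (Y + 3)*(Y + Y) = (3 + Y)*(2*Y) = 2*Y*(3 + Y))
s(U) = -78
3737678 + s(E(I(N, 1))) = 3737678 - 78 = 3737600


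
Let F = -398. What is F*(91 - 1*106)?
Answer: 5970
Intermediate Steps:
F*(91 - 1*106) = -398*(91 - 1*106) = -398*(91 - 106) = -398*(-15) = 5970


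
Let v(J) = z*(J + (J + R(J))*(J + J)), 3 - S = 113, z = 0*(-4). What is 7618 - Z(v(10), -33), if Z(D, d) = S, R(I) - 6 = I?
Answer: 7728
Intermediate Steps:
z = 0
R(I) = 6 + I
S = -110 (S = 3 - 1*113 = 3 - 113 = -110)
v(J) = 0 (v(J) = 0*(J + (J + (6 + J))*(J + J)) = 0*(J + (6 + 2*J)*(2*J)) = 0*(J + 2*J*(6 + 2*J)) = 0)
Z(D, d) = -110
7618 - Z(v(10), -33) = 7618 - 1*(-110) = 7618 + 110 = 7728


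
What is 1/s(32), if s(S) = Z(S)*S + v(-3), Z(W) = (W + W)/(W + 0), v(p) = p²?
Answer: 1/73 ≈ 0.013699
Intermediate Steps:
Z(W) = 2 (Z(W) = (2*W)/W = 2)
s(S) = 9 + 2*S (s(S) = 2*S + (-3)² = 2*S + 9 = 9 + 2*S)
1/s(32) = 1/(9 + 2*32) = 1/(9 + 64) = 1/73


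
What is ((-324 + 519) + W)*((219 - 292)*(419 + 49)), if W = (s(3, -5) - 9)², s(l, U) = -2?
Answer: -10795824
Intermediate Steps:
W = 121 (W = (-2 - 9)² = (-11)² = 121)
((-324 + 519) + W)*((219 - 292)*(419 + 49)) = ((-324 + 519) + 121)*((219 - 292)*(419 + 49)) = (195 + 121)*(-73*468) = 316*(-34164) = -10795824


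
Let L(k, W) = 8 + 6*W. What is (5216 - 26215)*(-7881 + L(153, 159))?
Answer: 145292081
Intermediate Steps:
(5216 - 26215)*(-7881 + L(153, 159)) = (5216 - 26215)*(-7881 + (8 + 6*159)) = -20999*(-7881 + (8 + 954)) = -20999*(-7881 + 962) = -20999*(-6919) = 145292081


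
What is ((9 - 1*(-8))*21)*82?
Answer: 29274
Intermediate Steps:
((9 - 1*(-8))*21)*82 = ((9 + 8)*21)*82 = (17*21)*82 = 357*82 = 29274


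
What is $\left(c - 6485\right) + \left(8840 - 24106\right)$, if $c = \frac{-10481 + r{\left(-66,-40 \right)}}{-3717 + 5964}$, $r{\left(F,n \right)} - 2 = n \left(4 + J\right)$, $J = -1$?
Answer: $- \frac{16295032}{749} \approx -21756.0$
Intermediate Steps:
$r{\left(F,n \right)} = 2 + 3 n$ ($r{\left(F,n \right)} = 2 + n \left(4 - 1\right) = 2 + n 3 = 2 + 3 n$)
$c = - \frac{3533}{749}$ ($c = \frac{-10481 + \left(2 + 3 \left(-40\right)\right)}{-3717 + 5964} = \frac{-10481 + \left(2 - 120\right)}{2247} = \left(-10481 - 118\right) \frac{1}{2247} = \left(-10599\right) \frac{1}{2247} = - \frac{3533}{749} \approx -4.717$)
$\left(c - 6485\right) + \left(8840 - 24106\right) = \left(- \frac{3533}{749} - 6485\right) + \left(8840 - 24106\right) = - \frac{4860798}{749} - 15266 = - \frac{16295032}{749}$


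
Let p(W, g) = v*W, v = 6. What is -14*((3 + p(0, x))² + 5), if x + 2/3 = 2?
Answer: -196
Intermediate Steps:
x = 4/3 (x = -⅔ + 2 = 4/3 ≈ 1.3333)
p(W, g) = 6*W
-14*((3 + p(0, x))² + 5) = -14*((3 + 6*0)² + 5) = -14*((3 + 0)² + 5) = -14*(3² + 5) = -14*(9 + 5) = -14*14 = -196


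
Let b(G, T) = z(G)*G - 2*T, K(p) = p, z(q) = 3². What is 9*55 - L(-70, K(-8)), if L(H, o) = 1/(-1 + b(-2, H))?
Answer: 59894/121 ≈ 494.99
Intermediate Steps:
z(q) = 9
b(G, T) = -2*T + 9*G (b(G, T) = 9*G - 2*T = -2*T + 9*G)
L(H, o) = 1/(-19 - 2*H) (L(H, o) = 1/(-1 + (-2*H + 9*(-2))) = 1/(-1 + (-2*H - 18)) = 1/(-1 + (-18 - 2*H)) = 1/(-19 - 2*H))
9*55 - L(-70, K(-8)) = 9*55 - (-1)/(19 + 2*(-70)) = 495 - (-1)/(19 - 140) = 495 - (-1)/(-121) = 495 - (-1)*(-1)/121 = 495 - 1*1/121 = 495 - 1/121 = 59894/121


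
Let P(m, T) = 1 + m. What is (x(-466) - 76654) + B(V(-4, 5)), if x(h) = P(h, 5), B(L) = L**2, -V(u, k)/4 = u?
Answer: -76863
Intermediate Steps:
V(u, k) = -4*u
x(h) = 1 + h
(x(-466) - 76654) + B(V(-4, 5)) = ((1 - 466) - 76654) + (-4*(-4))**2 = (-465 - 76654) + 16**2 = -77119 + 256 = -76863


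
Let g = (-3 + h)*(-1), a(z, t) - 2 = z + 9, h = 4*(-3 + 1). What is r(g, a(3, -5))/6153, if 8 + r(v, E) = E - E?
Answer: -8/6153 ≈ -0.0013002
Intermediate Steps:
h = -8 (h = 4*(-2) = -8)
a(z, t) = 11 + z (a(z, t) = 2 + (z + 9) = 2 + (9 + z) = 11 + z)
g = 11 (g = (-3 - 8)*(-1) = -11*(-1) = 11)
r(v, E) = -8 (r(v, E) = -8 + (E - E) = -8 + 0 = -8)
r(g, a(3, -5))/6153 = -8/6153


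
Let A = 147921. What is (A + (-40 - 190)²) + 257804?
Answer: 458625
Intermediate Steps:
(A + (-40 - 190)²) + 257804 = (147921 + (-40 - 190)²) + 257804 = (147921 + (-230)²) + 257804 = (147921 + 52900) + 257804 = 200821 + 257804 = 458625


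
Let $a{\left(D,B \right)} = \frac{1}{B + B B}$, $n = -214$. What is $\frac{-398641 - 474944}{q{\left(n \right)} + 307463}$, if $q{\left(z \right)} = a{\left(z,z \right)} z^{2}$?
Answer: $- \frac{186073605}{65489833} \approx -2.8413$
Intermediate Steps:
$a{\left(D,B \right)} = \frac{1}{B + B^{2}}$
$q{\left(z \right)} = \frac{z}{1 + z}$ ($q{\left(z \right)} = \frac{1}{z \left(1 + z\right)} z^{2} = \frac{z}{1 + z}$)
$\frac{-398641 - 474944}{q{\left(n \right)} + 307463} = \frac{-398641 - 474944}{- \frac{214}{1 - 214} + 307463} = - \frac{873585}{- \frac{214}{-213} + 307463} = - \frac{873585}{\left(-214\right) \left(- \frac{1}{213}\right) + 307463} = - \frac{873585}{\frac{214}{213} + 307463} = - \frac{873585}{\frac{65489833}{213}} = \left(-873585\right) \frac{213}{65489833} = - \frac{186073605}{65489833}$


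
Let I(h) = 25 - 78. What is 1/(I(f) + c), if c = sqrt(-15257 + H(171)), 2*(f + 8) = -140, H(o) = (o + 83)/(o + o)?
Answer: -9063/3089159 - 6*I*sqrt(12391895)/3089159 ≈ -0.0029338 - 0.0068372*I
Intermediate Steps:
H(o) = (83 + o)/(2*o) (H(o) = (83 + o)/((2*o)) = (83 + o)*(1/(2*o)) = (83 + o)/(2*o))
f = -78 (f = -8 + (1/2)*(-140) = -8 - 70 = -78)
I(h) = -53
c = 2*I*sqrt(12391895)/57 (c = sqrt(-15257 + (1/2)*(83 + 171)/171) = sqrt(-15257 + (1/2)*(1/171)*254) = sqrt(-15257 + 127/171) = sqrt(-2608820/171) = 2*I*sqrt(12391895)/57 ≈ 123.52*I)
1/(I(f) + c) = 1/(-53 + 2*I*sqrt(12391895)/57)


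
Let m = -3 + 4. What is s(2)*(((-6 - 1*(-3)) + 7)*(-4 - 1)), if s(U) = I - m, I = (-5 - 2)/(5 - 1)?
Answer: 55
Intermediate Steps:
I = -7/4 ≈ -1.7500
m = 1
s(U) = -11/4 (s(U) = -7/4 - 1*1 = -7/4 - 1 = -11/4)
s(2)*(((-6 - 1*(-3)) + 7)*(-4 - 1)) = -11*((-6 - 1*(-3)) + 7)*(-4 - 1)/4 = -11*((-6 + 3) + 7)*(-5)/4 = -11*(-3 + 7)*(-5)/4 = -11*(-5) = -11/4*(-20) = 55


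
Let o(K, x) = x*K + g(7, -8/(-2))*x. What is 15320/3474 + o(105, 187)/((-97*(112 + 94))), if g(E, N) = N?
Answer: 117656849/34708734 ≈ 3.3898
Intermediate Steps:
o(K, x) = 4*x + K*x (o(K, x) = x*K + (-8/(-2))*x = K*x + (-8*(-½))*x = K*x + 4*x = 4*x + K*x)
15320/3474 + o(105, 187)/((-97*(112 + 94))) = 15320/3474 + (187*(4 + 105))/((-97*(112 + 94))) = 15320*(1/3474) + (187*109)/((-97*206)) = 7660/1737 + 20383/(-19982) = 7660/1737 + 20383*(-1/19982) = 7660/1737 - 20383/19982 = 117656849/34708734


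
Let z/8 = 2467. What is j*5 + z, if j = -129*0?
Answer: 19736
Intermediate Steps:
z = 19736 (z = 8*2467 = 19736)
j = 0
j*5 + z = 0*5 + 19736 = 0 + 19736 = 19736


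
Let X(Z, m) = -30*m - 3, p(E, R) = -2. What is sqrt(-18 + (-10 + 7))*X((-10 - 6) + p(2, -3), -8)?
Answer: 237*I*sqrt(21) ≈ 1086.1*I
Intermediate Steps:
X(Z, m) = -3 - 30*m
sqrt(-18 + (-10 + 7))*X((-10 - 6) + p(2, -3), -8) = sqrt(-18 + (-10 + 7))*(-3 - 30*(-8)) = sqrt(-18 - 3)*(-3 + 240) = sqrt(-21)*237 = (I*sqrt(21))*237 = 237*I*sqrt(21)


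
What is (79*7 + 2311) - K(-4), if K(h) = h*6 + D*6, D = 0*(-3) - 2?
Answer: 2900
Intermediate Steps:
D = -2 (D = 0 - 2 = -2)
K(h) = -12 + 6*h (K(h) = h*6 - 2*6 = 6*h - 12 = -12 + 6*h)
(79*7 + 2311) - K(-4) = (79*7 + 2311) - (-12 + 6*(-4)) = (553 + 2311) - (-12 - 24) = 2864 - 1*(-36) = 2864 + 36 = 2900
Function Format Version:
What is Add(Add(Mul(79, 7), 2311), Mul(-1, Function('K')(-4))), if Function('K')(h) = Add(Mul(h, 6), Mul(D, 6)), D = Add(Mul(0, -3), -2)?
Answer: 2900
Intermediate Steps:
D = -2 (D = Add(0, -2) = -2)
Function('K')(h) = Add(-12, Mul(6, h)) (Function('K')(h) = Add(Mul(h, 6), Mul(-2, 6)) = Add(Mul(6, h), -12) = Add(-12, Mul(6, h)))
Add(Add(Mul(79, 7), 2311), Mul(-1, Function('K')(-4))) = Add(Add(Mul(79, 7), 2311), Mul(-1, Add(-12, Mul(6, -4)))) = Add(Add(553, 2311), Mul(-1, Add(-12, -24))) = Add(2864, Mul(-1, -36)) = Add(2864, 36) = 2900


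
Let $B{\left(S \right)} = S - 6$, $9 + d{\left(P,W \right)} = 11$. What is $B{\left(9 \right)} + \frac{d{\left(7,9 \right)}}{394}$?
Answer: $\frac{592}{197} \approx 3.0051$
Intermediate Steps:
$d{\left(P,W \right)} = 2$ ($d{\left(P,W \right)} = -9 + 11 = 2$)
$B{\left(S \right)} = -6 + S$
$B{\left(9 \right)} + \frac{d{\left(7,9 \right)}}{394} = \left(-6 + 9\right) + \frac{2}{394} = 3 + 2 \cdot \frac{1}{394} = 3 + \frac{1}{197} = \frac{592}{197}$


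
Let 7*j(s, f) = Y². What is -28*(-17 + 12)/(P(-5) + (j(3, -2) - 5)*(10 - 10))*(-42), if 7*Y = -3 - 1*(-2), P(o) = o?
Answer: 1176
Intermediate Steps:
Y = -⅐ (Y = (-3 - 1*(-2))/7 = (-3 + 2)/7 = (⅐)*(-1) = -⅐ ≈ -0.14286)
j(s, f) = 1/343 (j(s, f) = (-⅐)²/7 = (⅐)*(1/49) = 1/343)
-28*(-17 + 12)/(P(-5) + (j(3, -2) - 5)*(10 - 10))*(-42) = -28*(-17 + 12)/(-5 + (1/343 - 5)*(10 - 10))*(-42) = -(-140)/(-5 - 1714/343*0)*(-42) = -(-140)/(-5 + 0)*(-42) = -(-140)/(-5)*(-42) = -(-140)*(-1)/5*(-42) = -28*1*(-42) = -28*(-42) = 1176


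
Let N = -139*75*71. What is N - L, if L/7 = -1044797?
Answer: 6573404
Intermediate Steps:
N = -740175 (N = -10425*71 = -740175)
L = -7313579 (L = 7*(-1044797) = -7313579)
N - L = -740175 - 1*(-7313579) = -740175 + 7313579 = 6573404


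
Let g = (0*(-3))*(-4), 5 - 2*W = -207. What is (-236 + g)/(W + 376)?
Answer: -118/241 ≈ -0.48963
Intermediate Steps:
W = 106 (W = 5/2 - ½*(-207) = 5/2 + 207/2 = 106)
g = 0 (g = 0*(-4) = 0)
(-236 + g)/(W + 376) = (-236 + 0)/(106 + 376) = -236/482 = -236*1/482 = -118/241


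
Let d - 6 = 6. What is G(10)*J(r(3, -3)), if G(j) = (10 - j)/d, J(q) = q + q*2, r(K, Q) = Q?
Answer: 0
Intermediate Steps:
d = 12 (d = 6 + 6 = 12)
J(q) = 3*q (J(q) = q + 2*q = 3*q)
G(j) = ⅚ - j/12 (G(j) = (10 - j)/12 = (10 - j)*(1/12) = ⅚ - j/12)
G(10)*J(r(3, -3)) = (⅚ - 1/12*10)*(3*(-3)) = (⅚ - ⅚)*(-9) = 0*(-9) = 0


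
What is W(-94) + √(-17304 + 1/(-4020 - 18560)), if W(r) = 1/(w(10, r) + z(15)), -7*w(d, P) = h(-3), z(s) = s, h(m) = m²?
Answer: 7/96 + I*√2205638792045/11290 ≈ 0.072917 + 131.54*I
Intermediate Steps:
w(d, P) = -9/7 (w(d, P) = -⅐*(-3)² = -⅐*9 = -9/7)
W(r) = 7/96 (W(r) = 1/(-9/7 + 15) = 1/(96/7) = 7/96)
W(-94) + √(-17304 + 1/(-4020 - 18560)) = 7/96 + √(-17304 + 1/(-4020 - 18560)) = 7/96 + √(-17304 + 1/(-22580)) = 7/96 + √(-17304 - 1/22580) = 7/96 + √(-390724321/22580) = 7/96 + I*√2205638792045/11290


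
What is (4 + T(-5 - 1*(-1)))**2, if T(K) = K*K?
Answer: 400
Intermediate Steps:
T(K) = K**2
(4 + T(-5 - 1*(-1)))**2 = (4 + (-5 - 1*(-1))**2)**2 = (4 + (-5 + 1)**2)**2 = (4 + (-4)**2)**2 = (4 + 16)**2 = 20**2 = 400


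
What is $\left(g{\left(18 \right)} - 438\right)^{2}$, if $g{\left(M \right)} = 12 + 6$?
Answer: $176400$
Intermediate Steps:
$g{\left(M \right)} = 18$
$\left(g{\left(18 \right)} - 438\right)^{2} = \left(18 - 438\right)^{2} = \left(-420\right)^{2} = 176400$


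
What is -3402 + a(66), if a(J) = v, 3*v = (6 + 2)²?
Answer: -10142/3 ≈ -3380.7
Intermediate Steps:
v = 64/3 (v = (6 + 2)²/3 = (⅓)*8² = (⅓)*64 = 64/3 ≈ 21.333)
a(J) = 64/3
-3402 + a(66) = -3402 + 64/3 = -10142/3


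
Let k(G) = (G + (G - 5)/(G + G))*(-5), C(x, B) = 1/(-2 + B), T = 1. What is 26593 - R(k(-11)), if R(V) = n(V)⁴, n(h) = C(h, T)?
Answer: 26592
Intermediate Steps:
n(h) = -1 (n(h) = 1/(-2 + 1) = 1/(-1) = -1)
k(G) = -5*G - 5*(-5 + G)/(2*G) (k(G) = (G + (-5 + G)/((2*G)))*(-5) = (G + (-5 + G)*(1/(2*G)))*(-5) = (G + (-5 + G)/(2*G))*(-5) = -5*G - 5*(-5 + G)/(2*G))
R(V) = 1 (R(V) = (-1)⁴ = 1)
26593 - R(k(-11)) = 26593 - 1*1 = 26593 - 1 = 26592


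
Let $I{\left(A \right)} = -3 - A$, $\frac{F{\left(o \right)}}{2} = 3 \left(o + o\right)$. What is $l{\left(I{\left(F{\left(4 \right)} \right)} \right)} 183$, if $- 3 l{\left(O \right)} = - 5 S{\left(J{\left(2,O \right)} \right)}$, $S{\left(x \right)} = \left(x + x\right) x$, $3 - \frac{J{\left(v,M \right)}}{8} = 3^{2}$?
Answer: $1405440$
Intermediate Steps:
$F{\left(o \right)} = 12 o$ ($F{\left(o \right)} = 2 \cdot 3 \left(o + o\right) = 2 \cdot 3 \cdot 2 o = 2 \cdot 6 o = 12 o$)
$J{\left(v,M \right)} = -48$ ($J{\left(v,M \right)} = 24 - 8 \cdot 3^{2} = 24 - 72 = -48$)
$S{\left(x \right)} = 2 x^{2}$ ($S{\left(x \right)} = 2 x x = 2 x^{2}$)
$l{\left(O \right)} = 7680$ ($l{\left(O \right)} = - \frac{\left(-5\right) 2 \left(-48\right)^{2}}{3} = - \frac{\left(-5\right) 2 \cdot 2304}{3} = - \frac{\left(-5\right) 4608}{3} = \left(- \frac{1}{3}\right) \left(-23040\right) = 7680$)
$l{\left(I{\left(F{\left(4 \right)} \right)} \right)} 183 = 7680 \cdot 183 = 1405440$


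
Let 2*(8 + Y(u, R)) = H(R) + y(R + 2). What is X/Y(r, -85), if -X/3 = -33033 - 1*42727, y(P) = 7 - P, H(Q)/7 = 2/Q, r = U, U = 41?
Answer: 3219800/523 ≈ 6156.4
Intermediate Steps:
r = 41
H(Q) = 14/Q (H(Q) = 7*(2/Q) = 14/Q)
Y(u, R) = -11/2 + 7/R - R/2 (Y(u, R) = -8 + (14/R + (7 - (R + 2)))/2 = -8 + (14/R + (7 - (2 + R)))/2 = -8 + (14/R + (7 + (-2 - R)))/2 = -8 + (14/R + (5 - R))/2 = -8 + (5 - R + 14/R)/2 = -8 + (5/2 + 7/R - R/2) = -11/2 + 7/R - R/2)
X = 227280 (X = -3*(-33033 - 1*42727) = -3*(-33033 - 42727) = -3*(-75760) = 227280)
X/Y(r, -85) = 227280/(((1/2)*(14 - 1*(-85)*(11 - 85))/(-85))) = 227280/(((1/2)*(-1/85)*(14 - 1*(-85)*(-74)))) = 227280/(((1/2)*(-1/85)*(14 - 6290))) = 227280/(((1/2)*(-1/85)*(-6276))) = 227280/(3138/85) = 227280*(85/3138) = 3219800/523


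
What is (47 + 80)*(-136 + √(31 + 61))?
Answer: -17272 + 254*√23 ≈ -16054.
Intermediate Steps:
(47 + 80)*(-136 + √(31 + 61)) = 127*(-136 + √92) = 127*(-136 + 2*√23) = -17272 + 254*√23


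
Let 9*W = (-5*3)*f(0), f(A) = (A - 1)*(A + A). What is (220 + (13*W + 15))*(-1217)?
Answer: -285995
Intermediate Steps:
f(A) = 2*A*(-1 + A) (f(A) = (-1 + A)*(2*A) = 2*A*(-1 + A))
W = 0 (W = ((-5*3)*(2*0*(-1 + 0)))/9 = (-30*0*(-1))/9 = (-15*0)/9 = (⅑)*0 = 0)
(220 + (13*W + 15))*(-1217) = (220 + (13*0 + 15))*(-1217) = (220 + (0 + 15))*(-1217) = (220 + 15)*(-1217) = 235*(-1217) = -285995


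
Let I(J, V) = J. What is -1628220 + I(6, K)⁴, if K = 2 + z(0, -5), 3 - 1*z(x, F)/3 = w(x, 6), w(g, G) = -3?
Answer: -1626924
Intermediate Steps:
z(x, F) = 18 (z(x, F) = 9 - 3*(-3) = 9 + 9 = 18)
K = 20 (K = 2 + 18 = 20)
-1628220 + I(6, K)⁴ = -1628220 + 6⁴ = -1628220 + 1296 = -1626924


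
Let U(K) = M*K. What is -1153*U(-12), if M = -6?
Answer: -83016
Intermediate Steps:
U(K) = -6*K
-1153*U(-12) = -(-6918)*(-12) = -1153*72 = -83016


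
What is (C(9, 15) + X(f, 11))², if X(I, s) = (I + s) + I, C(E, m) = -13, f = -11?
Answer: 576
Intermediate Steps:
X(I, s) = s + 2*I
(C(9, 15) + X(f, 11))² = (-13 + (11 + 2*(-11)))² = (-13 + (11 - 22))² = (-13 - 11)² = (-24)² = 576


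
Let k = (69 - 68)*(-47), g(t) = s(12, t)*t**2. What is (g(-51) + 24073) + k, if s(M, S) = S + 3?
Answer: -100822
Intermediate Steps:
s(M, S) = 3 + S
g(t) = t**2*(3 + t) (g(t) = (3 + t)*t**2 = t**2*(3 + t))
k = -47 (k = 1*(-47) = -47)
(g(-51) + 24073) + k = ((-51)**2*(3 - 51) + 24073) - 47 = (2601*(-48) + 24073) - 47 = (-124848 + 24073) - 47 = -100775 - 47 = -100822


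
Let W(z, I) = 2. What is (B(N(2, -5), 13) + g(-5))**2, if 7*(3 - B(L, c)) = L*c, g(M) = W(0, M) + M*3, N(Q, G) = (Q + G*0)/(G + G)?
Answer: 113569/1225 ≈ 92.709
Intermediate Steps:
N(Q, G) = Q/(2*G) (N(Q, G) = (Q + 0)/((2*G)) = Q*(1/(2*G)) = Q/(2*G))
g(M) = 2 + 3*M (g(M) = 2 + M*3 = 2 + 3*M)
B(L, c) = 3 - L*c/7
(B(N(2, -5), 13) + g(-5))**2 = ((3 - 1/7*(1/2)*2/(-5)*13) + (2 + 3*(-5)))**2 = ((3 - 1/7*(1/2)*2*(-1/5)*13) + (2 - 15))**2 = ((3 - 1/7*(-1/5)*13) - 13)**2 = ((3 + 13/35) - 13)**2 = (118/35 - 13)**2 = (-337/35)**2 = 113569/1225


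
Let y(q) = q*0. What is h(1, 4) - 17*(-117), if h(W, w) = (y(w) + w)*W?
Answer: 1993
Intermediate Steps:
y(q) = 0
h(W, w) = W*w (h(W, w) = (0 + w)*W = w*W = W*w)
h(1, 4) - 17*(-117) = 1*4 - 17*(-117) = 4 + 1989 = 1993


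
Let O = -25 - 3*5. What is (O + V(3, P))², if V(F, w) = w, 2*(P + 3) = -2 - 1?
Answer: 7921/4 ≈ 1980.3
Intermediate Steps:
P = -9/2 (P = -3 + (-2 - 1)/2 = -3 + (½)*(-3) = -3 - 3/2 = -9/2 ≈ -4.5000)
O = -40 (O = -25 - 1*15 = -25 - 15 = -40)
(O + V(3, P))² = (-40 - 9/2)² = (-89/2)² = 7921/4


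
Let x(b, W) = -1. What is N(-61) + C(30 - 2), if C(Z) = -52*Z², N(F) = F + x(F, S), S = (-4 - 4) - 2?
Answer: -40830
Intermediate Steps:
S = -10 (S = -8 - 2 = -10)
N(F) = -1 + F (N(F) = F - 1 = -1 + F)
N(-61) + C(30 - 2) = (-1 - 61) - 52*(30 - 2)² = -62 - 52*28² = -62 - 52*784 = -62 - 40768 = -40830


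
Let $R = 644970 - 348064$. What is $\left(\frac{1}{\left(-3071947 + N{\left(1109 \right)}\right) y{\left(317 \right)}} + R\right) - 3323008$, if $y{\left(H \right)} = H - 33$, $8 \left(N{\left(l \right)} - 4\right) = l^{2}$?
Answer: $- \frac{5015891382189448}{1657542073} \approx -3.0261 \cdot 10^{6}$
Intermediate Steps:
$N{\left(l \right)} = 4 + \frac{l^{2}}{8}$
$y{\left(H \right)} = -33 + H$ ($y{\left(H \right)} = H - 33 = -33 + H$)
$R = 296906$
$\left(\frac{1}{\left(-3071947 + N{\left(1109 \right)}\right) y{\left(317 \right)}} + R\right) - 3323008 = \left(\frac{1}{\left(-3071947 + \left(4 + \frac{1109^{2}}{8}\right)\right) \left(-33 + 317\right)} + 296906\right) - 3323008 = \left(\frac{1}{\left(-3071947 + \left(4 + \frac{1}{8} \cdot 1229881\right)\right) 284} + 296906\right) - 3323008 = \left(\frac{1}{-3071947 + \left(4 + \frac{1229881}{8}\right)} \frac{1}{284} + 296906\right) - 3323008 = \left(\frac{1}{-3071947 + \frac{1229913}{8}} \cdot \frac{1}{284} + 296906\right) - 3323008 = \left(\frac{1}{- \frac{23345663}{8}} \cdot \frac{1}{284} + 296906\right) - 3323008 = \left(\left(- \frac{8}{23345663}\right) \frac{1}{284} + 296906\right) - 3323008 = \left(- \frac{2}{1657542073} + 296906\right) - 3323008 = \frac{492134186726136}{1657542073} - 3323008 = - \frac{5015891382189448}{1657542073}$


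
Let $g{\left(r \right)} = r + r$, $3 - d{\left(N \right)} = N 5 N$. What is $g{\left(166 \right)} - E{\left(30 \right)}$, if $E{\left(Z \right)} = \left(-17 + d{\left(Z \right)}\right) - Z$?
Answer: $4876$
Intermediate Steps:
$d{\left(N \right)} = 3 - 5 N^{2}$ ($d{\left(N \right)} = 3 - N 5 N = 3 - 5 N N = 3 - 5 N^{2}$)
$g{\left(r \right)} = 2 r$
$E{\left(Z \right)} = -14 - Z - 5 Z^{2}$ ($E{\left(Z \right)} = \left(-17 - \left(-3 + 5 Z^{2}\right)\right) - Z = \left(-14 - 5 Z^{2}\right) - Z = -14 - Z - 5 Z^{2}$)
$g{\left(166 \right)} - E{\left(30 \right)} = 2 \cdot 166 - \left(-14 - 30 - 5 \cdot 30^{2}\right) = 332 - \left(-14 - 30 - 4500\right) = 332 - -4544 = 332 + 4544 = 4876$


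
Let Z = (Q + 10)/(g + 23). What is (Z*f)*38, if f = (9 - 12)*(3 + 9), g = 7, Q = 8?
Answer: -4104/5 ≈ -820.80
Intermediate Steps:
Z = 3/5 (Z = (8 + 10)/(7 + 23) = 18/30 = 18*(1/30) = 3/5 ≈ 0.60000)
f = -36 (f = -3*12 = -36)
(Z*f)*38 = ((3/5)*(-36))*38 = -108/5*38 = -4104/5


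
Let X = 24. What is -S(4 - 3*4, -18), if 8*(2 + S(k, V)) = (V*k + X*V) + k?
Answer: 39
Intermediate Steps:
S(k, V) = -2 + 3*V + k/8 + V*k/8 (S(k, V) = -2 + ((V*k + 24*V) + k)/8 = -2 + ((24*V + V*k) + k)/8 = -2 + (k + 24*V + V*k)/8 = -2 + (3*V + k/8 + V*k/8) = -2 + 3*V + k/8 + V*k/8)
-S(4 - 3*4, -18) = -(-2 + 3*(-18) + (4 - 3*4)/8 + (⅛)*(-18)*(4 - 3*4)) = -(-2 - 54 + (4 - 12)/8 + (⅛)*(-18)*(4 - 12)) = -(-2 - 54 + (⅛)*(-8) + (⅛)*(-18)*(-8)) = -(-2 - 54 - 1 + 18) = -1*(-39) = 39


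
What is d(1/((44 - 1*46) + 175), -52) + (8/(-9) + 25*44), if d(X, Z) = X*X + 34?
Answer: 305215951/269361 ≈ 1133.1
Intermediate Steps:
d(X, Z) = 34 + X**2 (d(X, Z) = X**2 + 34 = 34 + X**2)
d(1/((44 - 1*46) + 175), -52) + (8/(-9) + 25*44) = (34 + (1/((44 - 1*46) + 175))**2) + (8/(-9) + 25*44) = (34 + (1/((44 - 46) + 175))**2) + (8*(-1/9) + 1100) = (34 + (1/(-2 + 175))**2) + (-8/9 + 1100) = (34 + (1/173)**2) + 9892/9 = (34 + 1/29929) + 9892/9 = 1017587/29929 + 9892/9 = 305215951/269361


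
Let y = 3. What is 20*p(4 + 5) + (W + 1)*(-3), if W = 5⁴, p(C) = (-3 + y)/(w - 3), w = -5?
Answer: -1878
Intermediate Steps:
p(C) = 0 (p(C) = (-3 + 3)/(-5 - 3) = 0/(-8) = 0*(-⅛) = 0)
W = 625
20*p(4 + 5) + (W + 1)*(-3) = 20*0 + (625 + 1)*(-3) = 0 + 626*(-3) = 0 - 1878 = -1878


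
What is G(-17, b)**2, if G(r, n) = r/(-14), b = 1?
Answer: 289/196 ≈ 1.4745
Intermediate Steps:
G(r, n) = -r/14 (G(r, n) = r*(-1/14) = -r/14)
G(-17, b)**2 = (-1/14*(-17))**2 = (17/14)**2 = 289/196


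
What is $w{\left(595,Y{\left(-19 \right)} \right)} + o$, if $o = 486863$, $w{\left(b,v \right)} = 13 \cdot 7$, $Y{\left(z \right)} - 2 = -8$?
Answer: $486954$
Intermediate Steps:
$Y{\left(z \right)} = -6$ ($Y{\left(z \right)} = 2 - 8 = -6$)
$w{\left(b,v \right)} = 91$
$w{\left(595,Y{\left(-19 \right)} \right)} + o = 91 + 486863 = 486954$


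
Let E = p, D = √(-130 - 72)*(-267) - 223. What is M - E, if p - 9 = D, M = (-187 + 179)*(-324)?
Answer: 2806 + 267*I*√202 ≈ 2806.0 + 3794.8*I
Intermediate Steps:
M = 2592 (M = -8*(-324) = 2592)
D = -223 - 267*I*√202 (D = √(-202)*(-267) - 223 = (I*√202)*(-267) - 223 = -267*I*√202 - 223 = -223 - 267*I*√202 ≈ -223.0 - 3794.8*I)
p = -214 - 267*I*√202 (p = 9 + (-223 - 267*I*√202) = -214 - 267*I*√202 ≈ -214.0 - 3794.8*I)
E = -214 - 267*I*√202 ≈ -214.0 - 3794.8*I
M - E = 2592 - (-214 - 267*I*√202) = 2592 + (214 + 267*I*√202) = 2806 + 267*I*√202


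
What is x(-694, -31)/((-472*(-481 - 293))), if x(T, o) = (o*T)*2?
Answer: 10757/91332 ≈ 0.11778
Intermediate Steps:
x(T, o) = 2*T*o (x(T, o) = (T*o)*2 = 2*T*o)
x(-694, -31)/((-472*(-481 - 293))) = (2*(-694)*(-31))/((-472*(-481 - 293))) = 43028/((-472*(-774))) = 43028/365328 = 43028*(1/365328) = 10757/91332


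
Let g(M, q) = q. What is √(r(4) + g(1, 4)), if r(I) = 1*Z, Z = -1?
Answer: √3 ≈ 1.7320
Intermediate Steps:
r(I) = -1 (r(I) = 1*(-1) = -1)
√(r(4) + g(1, 4)) = √(-1 + 4) = √3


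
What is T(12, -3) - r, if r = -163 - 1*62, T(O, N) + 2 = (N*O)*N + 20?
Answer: 351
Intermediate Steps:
T(O, N) = 18 + O*N² (T(O, N) = -2 + ((N*O)*N + 20) = -2 + (O*N² + 20) = -2 + (20 + O*N²) = 18 + O*N²)
r = -225 (r = -163 - 62 = -225)
T(12, -3) - r = (18 + 12*(-3)²) - 1*(-225) = (18 + 12*9) + 225 = (18 + 108) + 225 = 126 + 225 = 351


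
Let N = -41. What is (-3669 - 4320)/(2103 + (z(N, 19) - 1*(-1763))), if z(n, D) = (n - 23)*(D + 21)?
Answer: -7989/1306 ≈ -6.1171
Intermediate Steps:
z(n, D) = (-23 + n)*(21 + D)
(-3669 - 4320)/(2103 + (z(N, 19) - 1*(-1763))) = (-3669 - 4320)/(2103 + ((-483 - 23*19 + 21*(-41) + 19*(-41)) - 1*(-1763))) = -7989/(2103 + ((-483 - 437 - 861 - 779) + 1763)) = -7989/(2103 + (-2560 + 1763)) = -7989/(2103 - 797) = -7989/1306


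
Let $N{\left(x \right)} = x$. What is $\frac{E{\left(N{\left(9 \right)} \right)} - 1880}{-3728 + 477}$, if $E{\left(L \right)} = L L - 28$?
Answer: $\frac{1827}{3251} \approx 0.56198$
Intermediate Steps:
$E{\left(L \right)} = -28 + L^{2}$ ($E{\left(L \right)} = L^{2} - 28 = -28 + L^{2}$)
$\frac{E{\left(N{\left(9 \right)} \right)} - 1880}{-3728 + 477} = \frac{\left(-28 + 9^{2}\right) - 1880}{-3728 + 477} = \frac{\left(-28 + 81\right) - 1880}{-3251} = \left(53 - 1880\right) \left(- \frac{1}{3251}\right) = \left(-1827\right) \left(- \frac{1}{3251}\right) = \frac{1827}{3251}$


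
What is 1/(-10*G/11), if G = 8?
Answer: -11/80 ≈ -0.13750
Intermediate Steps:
1/(-10*G/11) = 1/(-10*8/11) = 1/(-80*1/11) = 1/(-80/11) = -11/80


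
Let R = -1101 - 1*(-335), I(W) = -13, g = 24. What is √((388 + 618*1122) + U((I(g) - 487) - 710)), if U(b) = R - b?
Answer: 2*√173557 ≈ 833.20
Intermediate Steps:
R = -766 (R = -1101 + 335 = -766)
U(b) = -766 - b
√((388 + 618*1122) + U((I(g) - 487) - 710)) = √((388 + 618*1122) + (-766 - ((-13 - 487) - 710))) = √((388 + 693396) + (-766 - (-500 - 710))) = √(693784 + (-766 - 1*(-1210))) = √(693784 + (-766 + 1210)) = √(693784 + 444) = √694228 = 2*√173557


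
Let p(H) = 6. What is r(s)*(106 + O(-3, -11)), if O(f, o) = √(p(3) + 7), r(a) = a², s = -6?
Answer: 3816 + 36*√13 ≈ 3945.8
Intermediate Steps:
O(f, o) = √13 (O(f, o) = √(6 + 7) = √13)
r(s)*(106 + O(-3, -11)) = (-6)²*(106 + √13) = 36*(106 + √13) = 3816 + 36*√13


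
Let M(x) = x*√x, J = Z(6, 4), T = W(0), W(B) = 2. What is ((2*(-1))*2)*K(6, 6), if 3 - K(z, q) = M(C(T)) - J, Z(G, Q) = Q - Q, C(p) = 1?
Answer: -8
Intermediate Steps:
T = 2
Z(G, Q) = 0
J = 0
M(x) = x^(3/2)
K(z, q) = 2 (K(z, q) = 3 - (1^(3/2) - 1*0) = 3 - (1 + 0) = 3 - 1*1 = 3 - 1 = 2)
((2*(-1))*2)*K(6, 6) = ((2*(-1))*2)*2 = -2*2*2 = -4*2 = -8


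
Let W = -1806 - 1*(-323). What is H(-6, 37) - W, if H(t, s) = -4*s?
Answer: 1335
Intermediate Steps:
W = -1483 (W = -1806 + 323 = -1483)
H(-6, 37) - W = -4*37 - 1*(-1483) = -148 + 1483 = 1335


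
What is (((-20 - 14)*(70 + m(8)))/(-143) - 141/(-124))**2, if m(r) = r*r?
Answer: 342350201449/314423824 ≈ 1088.8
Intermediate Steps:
m(r) = r**2
(((-20 - 14)*(70 + m(8)))/(-143) - 141/(-124))**2 = (((-20 - 14)*(70 + 8**2))/(-143) - 141/(-124))**2 = (-34*(70 + 64)*(-1/143) - 141*(-1/124))**2 = (-34*134*(-1/143) + 141/124)**2 = (-4556*(-1/143) + 141/124)**2 = (4556/143 + 141/124)**2 = (585107/17732)**2 = 342350201449/314423824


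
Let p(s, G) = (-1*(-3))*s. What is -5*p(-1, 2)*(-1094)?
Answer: -16410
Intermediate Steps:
p(s, G) = 3*s
-5*p(-1, 2)*(-1094) = -15*(-1)*(-1094) = -5*(-3)*(-1094) = 15*(-1094) = -16410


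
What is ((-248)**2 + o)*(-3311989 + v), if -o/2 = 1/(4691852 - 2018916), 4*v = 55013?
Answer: -1084435215708814353/5345872 ≈ -2.0285e+11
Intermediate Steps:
v = 55013/4 (v = (1/4)*55013 = 55013/4 ≈ 13753.)
o = -1/1336468 (o = -2/(4691852 - 2018916) = -2/2672936 = -2*1/2672936 = -1/1336468 ≈ -7.4824e-7)
((-248)**2 + o)*(-3311989 + v) = ((-248)**2 - 1/1336468)*(-3311989 + 55013/4) = (61504 - 1/1336468)*(-13192943/4) = (82198127871/1336468)*(-13192943/4) = -1084435215708814353/5345872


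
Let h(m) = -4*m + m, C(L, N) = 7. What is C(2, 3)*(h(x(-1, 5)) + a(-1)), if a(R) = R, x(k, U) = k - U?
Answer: 119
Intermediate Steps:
h(m) = -3*m
C(2, 3)*(h(x(-1, 5)) + a(-1)) = 7*(-3*(-1 - 1*5) - 1) = 7*(-3*(-1 - 5) - 1) = 7*(-3*(-6) - 1) = 7*(18 - 1) = 7*17 = 119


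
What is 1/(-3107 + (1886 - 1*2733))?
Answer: -1/3954 ≈ -0.00025291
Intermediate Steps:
1/(-3107 + (1886 - 1*2733)) = 1/(-3107 + (1886 - 2733)) = 1/(-3107 - 847) = 1/(-3954) = -1/3954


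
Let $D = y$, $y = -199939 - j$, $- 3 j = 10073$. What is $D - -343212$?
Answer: $\frac{439892}{3} \approx 1.4663 \cdot 10^{5}$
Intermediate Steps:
$j = - \frac{10073}{3}$ ($j = \left(- \frac{1}{3}\right) 10073 = - \frac{10073}{3} \approx -3357.7$)
$y = - \frac{589744}{3}$ ($y = -199939 - - \frac{10073}{3} = -199939 + \frac{10073}{3} = - \frac{589744}{3} \approx -1.9658 \cdot 10^{5}$)
$D = - \frac{589744}{3} \approx -1.9658 \cdot 10^{5}$
$D - -343212 = - \frac{589744}{3} - -343212 = - \frac{589744}{3} + 343212 = \frac{439892}{3}$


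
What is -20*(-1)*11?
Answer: 220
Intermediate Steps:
-20*(-1)*11 = 20*11 = 220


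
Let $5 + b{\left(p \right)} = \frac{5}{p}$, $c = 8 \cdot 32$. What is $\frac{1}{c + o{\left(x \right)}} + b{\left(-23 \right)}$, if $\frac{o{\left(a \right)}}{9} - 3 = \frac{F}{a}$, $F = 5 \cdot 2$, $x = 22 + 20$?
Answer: $- \frac{239359}{45908} \approx -5.2139$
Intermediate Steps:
$c = 256$
$b{\left(p \right)} = -5 + \frac{5}{p}$
$x = 42$
$F = 10$
$o{\left(a \right)} = 27 + \frac{90}{a}$ ($o{\left(a \right)} = 27 + 9 \frac{10}{a} = 27 + \frac{90}{a}$)
$\frac{1}{c + o{\left(x \right)}} + b{\left(-23 \right)} = \frac{1}{256 + \left(27 + \frac{90}{42}\right)} - \left(5 - \frac{5}{-23}\right) = \frac{1}{256 + \left(27 + 90 \cdot \frac{1}{42}\right)} + \left(-5 + 5 \left(- \frac{1}{23}\right)\right) = \frac{1}{256 + \left(27 + \frac{15}{7}\right)} - \frac{120}{23} = \frac{1}{256 + \frac{204}{7}} - \frac{120}{23} = \frac{1}{\frac{1996}{7}} - \frac{120}{23} = \frac{7}{1996} - \frac{120}{23} = - \frac{239359}{45908}$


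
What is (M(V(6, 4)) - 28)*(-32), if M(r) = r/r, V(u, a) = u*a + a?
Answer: 864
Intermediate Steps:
V(u, a) = a + a*u (V(u, a) = a*u + a = a + a*u)
M(r) = 1
(M(V(6, 4)) - 28)*(-32) = (1 - 28)*(-32) = -27*(-32) = 864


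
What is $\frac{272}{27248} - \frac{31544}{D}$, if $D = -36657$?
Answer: $\frac{54342601}{62426871} \approx 0.8705$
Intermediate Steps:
$\frac{272}{27248} - \frac{31544}{D} = \frac{272}{27248} - \frac{31544}{-36657} = 272 \cdot \frac{1}{27248} - - \frac{31544}{36657} = \frac{17}{1703} + \frac{31544}{36657} = \frac{54342601}{62426871}$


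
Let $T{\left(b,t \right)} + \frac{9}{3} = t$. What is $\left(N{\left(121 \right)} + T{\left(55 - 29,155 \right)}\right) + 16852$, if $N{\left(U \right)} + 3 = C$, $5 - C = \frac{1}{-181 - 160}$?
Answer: $\frac{5799047}{341} \approx 17006.0$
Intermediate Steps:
$T{\left(b,t \right)} = -3 + t$
$C = \frac{1706}{341}$ ($C = 5 - \frac{1}{-181 - 160} = 5 - \frac{1}{-341} = 5 - - \frac{1}{341} = 5 + \frac{1}{341} = \frac{1706}{341} \approx 5.0029$)
$N{\left(U \right)} = \frac{683}{341}$ ($N{\left(U \right)} = -3 + \frac{1706}{341} = \frac{683}{341}$)
$\left(N{\left(121 \right)} + T{\left(55 - 29,155 \right)}\right) + 16852 = \left(\frac{683}{341} + \left(-3 + 155\right)\right) + 16852 = \left(\frac{683}{341} + 152\right) + 16852 = \frac{52515}{341} + 16852 = \frac{5799047}{341}$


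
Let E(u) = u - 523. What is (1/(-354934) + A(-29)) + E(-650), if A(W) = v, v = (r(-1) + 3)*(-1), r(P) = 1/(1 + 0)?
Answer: -417757319/354934 ≈ -1177.0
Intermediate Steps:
E(u) = -523 + u
r(P) = 1 (r(P) = 1/1 = 1)
v = -4 (v = (1 + 3)*(-1) = 4*(-1) = -4)
A(W) = -4
(1/(-354934) + A(-29)) + E(-650) = (1/(-354934) - 4) + (-523 - 650) = (-1/354934 - 4) - 1173 = -1419737/354934 - 1173 = -417757319/354934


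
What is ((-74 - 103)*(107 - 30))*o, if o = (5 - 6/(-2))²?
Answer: -872256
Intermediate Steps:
o = 64 (o = (5 - 6*(-½))² = (5 + 3)² = 8² = 64)
((-74 - 103)*(107 - 30))*o = ((-74 - 103)*(107 - 30))*64 = -177*77*64 = -13629*64 = -872256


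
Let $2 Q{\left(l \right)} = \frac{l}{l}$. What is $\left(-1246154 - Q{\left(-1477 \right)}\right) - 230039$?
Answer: $- \frac{2952387}{2} \approx -1.4762 \cdot 10^{6}$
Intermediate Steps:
$Q{\left(l \right)} = \frac{1}{2}$ ($Q{\left(l \right)} = \frac{l \frac{1}{l}}{2} = \frac{1}{2} \cdot 1 = \frac{1}{2}$)
$\left(-1246154 - Q{\left(-1477 \right)}\right) - 230039 = \left(-1246154 - \frac{1}{2}\right) - 230039 = - \frac{2492309}{2} - 230039 = - \frac{2952387}{2}$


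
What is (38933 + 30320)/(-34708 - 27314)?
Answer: -69253/62022 ≈ -1.1166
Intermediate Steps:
(38933 + 30320)/(-34708 - 27314) = 69253/(-62022) = 69253*(-1/62022) = -69253/62022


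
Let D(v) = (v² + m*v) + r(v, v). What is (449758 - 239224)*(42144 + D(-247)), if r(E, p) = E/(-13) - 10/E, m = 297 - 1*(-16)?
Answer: 1344823189518/247 ≈ 5.4446e+9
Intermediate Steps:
m = 313 (m = 297 + 16 = 313)
r(E, p) = -10/E - E/13 (r(E, p) = E*(-1/13) - 10/E = -E/13 - 10/E = -10/E - E/13)
D(v) = v² - 10/v + 4068*v/13 (D(v) = (v² + 313*v) + (-10/v - v/13) = v² - 10/v + 4068*v/13)
(449758 - 239224)*(42144 + D(-247)) = (449758 - 239224)*(42144 + ((-247)² - 10/(-247) + (4068/13)*(-247))) = 210534*(42144 + (61009 - 10*(-1/247) - 77292)) = 210534*(42144 + (61009 + 10/247 - 77292)) = 210534*(42144 - 4021891/247) = 210534*(6387677/247) = 1344823189518/247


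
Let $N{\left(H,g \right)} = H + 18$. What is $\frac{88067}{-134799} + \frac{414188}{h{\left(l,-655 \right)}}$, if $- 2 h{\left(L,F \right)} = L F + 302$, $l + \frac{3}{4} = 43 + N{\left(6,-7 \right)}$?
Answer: $\frac{61639597301}{3319271319} \approx 18.57$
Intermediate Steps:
$N{\left(H,g \right)} = 18 + H$
$l = \frac{265}{4}$ ($l = - \frac{3}{4} + \left(43 + \left(18 + 6\right)\right) = - \frac{3}{4} + \left(43 + 24\right) = - \frac{3}{4} + 67 = \frac{265}{4} \approx 66.25$)
$h{\left(L,F \right)} = -151 - \frac{F L}{2}$ ($h{\left(L,F \right)} = - \frac{L F + 302}{2} = - \frac{F L + 302}{2} = - \frac{302 + F L}{2} = -151 - \frac{F L}{2}$)
$\frac{88067}{-134799} + \frac{414188}{h{\left(l,-655 \right)}} = \frac{88067}{-134799} + \frac{414188}{-151 - \left(- \frac{655}{2}\right) \frac{265}{4}} = 88067 \left(- \frac{1}{134799}\right) + \frac{414188}{-151 + \frac{173575}{8}} = - \frac{12581}{19257} + \frac{414188}{\frac{172367}{8}} = - \frac{12581}{19257} + 414188 \cdot \frac{8}{172367} = - \frac{12581}{19257} + \frac{3313504}{172367} = \frac{61639597301}{3319271319}$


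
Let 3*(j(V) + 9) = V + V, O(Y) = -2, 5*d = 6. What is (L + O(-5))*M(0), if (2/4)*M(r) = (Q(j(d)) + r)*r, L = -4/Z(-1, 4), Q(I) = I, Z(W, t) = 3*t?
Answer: 0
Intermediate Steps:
d = 6/5 (d = (1/5)*6 = 6/5 ≈ 1.2000)
j(V) = -9 + 2*V/3 (j(V) = -9 + (V + V)/3 = -9 + (2*V)/3 = -9 + 2*V/3)
L = -1/3 (L = -4/(3*4) = -4/12 = -4*1/12 = -1/3 ≈ -0.33333)
M(r) = 2*r*(-41/5 + r) (M(r) = 2*(((-9 + (2/3)*(6/5)) + r)*r) = 2*(((-9 + 4/5) + r)*r) = 2*((-41/5 + r)*r) = 2*(r*(-41/5 + r)) = 2*r*(-41/5 + r))
(L + O(-5))*M(0) = (-1/3 - 2)*((2/5)*0*(-41 + 5*0)) = -14*0*(-41 + 0)/15 = -14*0*(-41)/15 = -7/3*0 = 0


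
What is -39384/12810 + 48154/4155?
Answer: 15107074/1774185 ≈ 8.5149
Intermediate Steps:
-39384/12810 + 48154/4155 = -39384*1/12810 + 48154*(1/4155) = -6564/2135 + 48154/4155 = 15107074/1774185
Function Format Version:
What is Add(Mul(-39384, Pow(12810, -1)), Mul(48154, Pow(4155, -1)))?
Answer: Rational(15107074, 1774185) ≈ 8.5149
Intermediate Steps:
Add(Mul(-39384, Pow(12810, -1)), Mul(48154, Pow(4155, -1))) = Add(Mul(-39384, Rational(1, 12810)), Mul(48154, Rational(1, 4155))) = Add(Rational(-6564, 2135), Rational(48154, 4155)) = Rational(15107074, 1774185)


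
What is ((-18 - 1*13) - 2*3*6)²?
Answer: 4489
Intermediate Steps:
((-18 - 1*13) - 2*3*6)² = ((-18 - 13) - 6*6)² = (-31 - 36)² = (-67)² = 4489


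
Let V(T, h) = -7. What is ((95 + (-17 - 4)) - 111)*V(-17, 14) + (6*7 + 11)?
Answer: 312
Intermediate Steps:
((95 + (-17 - 4)) - 111)*V(-17, 14) + (6*7 + 11) = ((95 + (-17 - 4)) - 111)*(-7) + (6*7 + 11) = ((95 - 21) - 111)*(-7) + (42 + 11) = (74 - 111)*(-7) + 53 = -37*(-7) + 53 = 259 + 53 = 312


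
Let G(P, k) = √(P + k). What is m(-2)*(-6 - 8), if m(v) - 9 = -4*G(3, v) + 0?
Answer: -70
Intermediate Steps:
m(v) = 9 - 4*√(3 + v) (m(v) = 9 + (-4*√(3 + v) + 0) = 9 - 4*√(3 + v))
m(-2)*(-6 - 8) = (9 - 4*√(3 - 2))*(-6 - 8) = (9 - 4*√1)*(-14) = (9 - 4*1)*(-14) = (9 - 4)*(-14) = 5*(-14) = -70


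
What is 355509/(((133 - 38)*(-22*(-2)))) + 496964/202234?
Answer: 176969657/2022340 ≈ 87.507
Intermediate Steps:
355509/(((133 - 38)*(-22*(-2)))) + 496964/202234 = 355509/((95*44)) + 496964*(1/202234) = 355509/4180 + 248482/101117 = 355509*(1/4180) + 248482/101117 = 1701/20 + 248482/101117 = 176969657/2022340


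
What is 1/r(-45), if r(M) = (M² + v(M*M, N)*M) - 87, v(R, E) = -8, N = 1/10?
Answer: 1/2298 ≈ 0.00043516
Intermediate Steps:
N = ⅒ ≈ 0.10000
r(M) = -87 + M² - 8*M (r(M) = (M² - 8*M) - 87 = -87 + M² - 8*M)
1/r(-45) = 1/(-87 + (-45)² - 8*(-45)) = 1/(-87 + 2025 + 360) = 1/2298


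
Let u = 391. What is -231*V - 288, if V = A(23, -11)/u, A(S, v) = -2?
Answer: -112146/391 ≈ -286.82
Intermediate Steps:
V = -2/391 ≈ -0.0051151
-231*V - 288 = -231*(-2/391) - 288 = 462/391 - 288 = -112146/391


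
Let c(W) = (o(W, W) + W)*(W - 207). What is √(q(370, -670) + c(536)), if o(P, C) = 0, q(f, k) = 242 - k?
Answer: 2*√44314 ≈ 421.02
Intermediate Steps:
c(W) = W*(-207 + W) (c(W) = (0 + W)*(W - 207) = W*(-207 + W))
√(q(370, -670) + c(536)) = √((242 - 1*(-670)) + 536*(-207 + 536)) = √((242 + 670) + 536*329) = √(912 + 176344) = √177256 = 2*√44314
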